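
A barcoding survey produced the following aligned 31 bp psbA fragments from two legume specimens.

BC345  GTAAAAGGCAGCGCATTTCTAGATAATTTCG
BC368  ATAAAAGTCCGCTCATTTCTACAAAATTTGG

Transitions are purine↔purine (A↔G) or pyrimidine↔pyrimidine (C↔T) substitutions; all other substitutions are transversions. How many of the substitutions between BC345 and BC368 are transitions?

1

Mismatches occur at site 1 (G/A, transition), site 8 (G/T, transversion), site 10 (A/C, transversion), site 13 (G/T, transversion), site 22 (G/C, transversion), site 24 (T/A, transversion), site 30 (C/G, transversion).
Of the 7 differences, 1 transition and 6 transversions, so the answer is 1.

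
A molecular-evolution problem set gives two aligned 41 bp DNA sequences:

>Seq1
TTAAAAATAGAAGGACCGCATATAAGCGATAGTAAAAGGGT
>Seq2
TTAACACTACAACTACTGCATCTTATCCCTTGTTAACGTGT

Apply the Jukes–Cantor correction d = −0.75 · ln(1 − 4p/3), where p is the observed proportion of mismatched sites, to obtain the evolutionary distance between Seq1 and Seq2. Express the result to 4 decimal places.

0.5018

The sequences differ at positions 5 (A/C), 7 (A/C), 10 (G/C), 13 (G/C), 14 (G/T), 17 (C/T), 22 (A/C), 24 (A/T), 26 (G/T), 28 (G/C), 29 (A/C), 31 (A/T), 34 (A/T), 37 (A/C), 39 (G/T).
p = 15/41 = 0.365854.
d = −0.75 · ln(1 − (4/3)·0.365854) = −0.75 · ln(0.512195) = −0.75 · (-0.669050) = 0.5018.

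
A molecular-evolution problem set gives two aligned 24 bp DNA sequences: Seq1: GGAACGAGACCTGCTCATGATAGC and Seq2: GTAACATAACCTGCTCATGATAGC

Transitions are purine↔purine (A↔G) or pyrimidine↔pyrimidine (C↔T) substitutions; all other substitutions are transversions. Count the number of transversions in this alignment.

The sequences differ at positions 2 (G/T, transversion), 6 (G/A, transition), 7 (A/T, transversion), 8 (G/A, transition).
Of the 4 differences, 2 transitions and 2 transversions, so the answer is 2.

2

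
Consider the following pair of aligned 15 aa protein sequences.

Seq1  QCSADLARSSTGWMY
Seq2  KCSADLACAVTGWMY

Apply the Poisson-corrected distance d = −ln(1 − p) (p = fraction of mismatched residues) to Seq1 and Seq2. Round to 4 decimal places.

Mismatches occur at site 1 (Q→K), site 8 (R→C), site 9 (S→A), site 10 (S→V).
p = 4/15 = 0.266667.
d = −ln(1 − 0.266667) = −ln(0.733333) = 0.3102.

0.3102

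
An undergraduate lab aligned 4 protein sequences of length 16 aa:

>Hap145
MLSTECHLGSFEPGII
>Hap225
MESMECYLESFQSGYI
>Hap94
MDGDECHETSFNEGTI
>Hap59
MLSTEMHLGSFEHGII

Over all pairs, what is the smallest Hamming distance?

2

Pairwise Hamming distances:
  Hap145 vs Hap225: 7
  Hap145 vs Hap94: 8
  Hap145 vs Hap59: 2
  Hap225 vs Hap94: 9
  Hap225 vs Hap59: 8
  Hap94 vs Hap59: 9
The smallest is 2, between Hap145 and Hap59.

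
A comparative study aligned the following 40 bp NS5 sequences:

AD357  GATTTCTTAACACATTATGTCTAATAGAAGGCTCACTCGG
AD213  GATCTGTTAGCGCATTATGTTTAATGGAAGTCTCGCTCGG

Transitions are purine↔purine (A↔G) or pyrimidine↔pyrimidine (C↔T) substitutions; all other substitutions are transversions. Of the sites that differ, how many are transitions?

Differing sites — 4:T/C (Ti); 6:C/G (Tv); 10:A/G (Ti); 12:A/G (Ti); 21:C/T (Ti); 26:A/G (Ti); 31:G/T (Tv); 35:A/G (Ti).
Of the 8 differences, 6 transitions and 2 transversions, so the answer is 6.

6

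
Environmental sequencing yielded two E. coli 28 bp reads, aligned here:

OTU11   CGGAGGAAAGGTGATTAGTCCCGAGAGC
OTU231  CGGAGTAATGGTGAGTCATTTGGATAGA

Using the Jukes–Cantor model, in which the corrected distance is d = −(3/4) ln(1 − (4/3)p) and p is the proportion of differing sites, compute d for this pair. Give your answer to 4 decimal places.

0.4850

The sequences differ at positions 6 (G/T), 9 (A/T), 15 (T/G), 17 (A/C), 18 (G/A), 20 (C/T), 21 (C/T), 22 (C/G), 25 (G/T), 28 (C/A).
p = 10/28 = 0.357143.
d = −0.75 · ln(1 − (4/3)·0.357143) = −0.75 · ln(0.523809) = −0.75 · (-0.646628) = 0.4850.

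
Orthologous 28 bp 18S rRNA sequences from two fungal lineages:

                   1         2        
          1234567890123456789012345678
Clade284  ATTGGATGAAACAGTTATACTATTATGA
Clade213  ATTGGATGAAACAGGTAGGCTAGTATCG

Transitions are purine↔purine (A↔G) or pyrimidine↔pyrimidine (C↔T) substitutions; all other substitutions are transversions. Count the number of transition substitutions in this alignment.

Differing sites — 15:T/G (Tv); 18:T/G (Tv); 19:A/G (Ti); 23:T/G (Tv); 27:G/C (Tv); 28:A/G (Ti).
Of the 6 differences, 2 transitions and 4 transversions, so the answer is 2.

2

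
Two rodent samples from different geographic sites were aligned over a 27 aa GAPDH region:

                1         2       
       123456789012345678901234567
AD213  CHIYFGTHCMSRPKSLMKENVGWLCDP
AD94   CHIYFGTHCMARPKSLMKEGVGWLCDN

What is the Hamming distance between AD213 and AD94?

3

Differing sites — 11:S/A; 20:N/G; 27:P/N.
That gives 3 mismatches out of 27 aligned sites, so the Hamming distance is 3.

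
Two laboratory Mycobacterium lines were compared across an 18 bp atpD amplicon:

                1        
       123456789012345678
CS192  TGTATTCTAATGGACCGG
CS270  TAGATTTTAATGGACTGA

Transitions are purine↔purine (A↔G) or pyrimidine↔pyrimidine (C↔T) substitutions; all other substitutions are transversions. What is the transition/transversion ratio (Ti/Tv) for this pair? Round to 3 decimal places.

4.000

Differing sites — 2:G/A (Ti); 3:T/G (Tv); 7:C/T (Ti); 16:C/T (Ti); 18:G/A (Ti).
Of the 5 differences, 4 transitions and 1 transversion, so Ti/Tv = 4/1 = 4.000.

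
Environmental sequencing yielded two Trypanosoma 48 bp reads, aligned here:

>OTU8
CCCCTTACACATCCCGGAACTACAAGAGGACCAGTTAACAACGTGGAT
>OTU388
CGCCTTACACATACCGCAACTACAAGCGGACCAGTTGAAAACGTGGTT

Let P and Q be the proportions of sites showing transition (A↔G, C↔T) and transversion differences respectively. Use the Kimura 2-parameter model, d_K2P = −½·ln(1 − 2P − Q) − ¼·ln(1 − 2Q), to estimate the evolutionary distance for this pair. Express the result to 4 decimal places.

Mismatches occur at site 2 (C/G, transversion), site 13 (C/A, transversion), site 17 (G/C, transversion), site 27 (A/C, transversion), site 37 (A/G, transition), site 39 (C/A, transversion), site 47 (A/T, transversion).
Of the 7 differences, 1 transition and 6 transversions over 48 sites: P = 1/48 = 0.020833, Q = 6/48 = 0.125000.
d = −0.5·ln(0.833334) − 0.25·ln(0.750000) = −0.5·(-0.182321) − 0.25·(-0.287682) = 0.1631.

0.1631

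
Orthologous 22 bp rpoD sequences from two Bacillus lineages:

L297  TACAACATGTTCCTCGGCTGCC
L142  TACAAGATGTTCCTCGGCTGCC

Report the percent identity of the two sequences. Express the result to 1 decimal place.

Differing sites — 6:C/G.
21 of the 22 sites match, so the percent identity is 21/22 × 100 = 95.5%.

95.5%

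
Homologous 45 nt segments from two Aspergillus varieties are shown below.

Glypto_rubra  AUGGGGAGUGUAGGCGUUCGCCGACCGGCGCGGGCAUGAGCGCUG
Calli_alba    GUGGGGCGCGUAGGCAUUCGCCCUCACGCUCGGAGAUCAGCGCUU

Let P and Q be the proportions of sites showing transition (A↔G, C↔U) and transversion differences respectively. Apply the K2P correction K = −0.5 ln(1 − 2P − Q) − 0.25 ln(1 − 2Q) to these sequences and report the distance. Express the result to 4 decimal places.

The sequences differ at positions 1 (A/G, transition), 7 (A/C, transversion), 9 (U/C, transition), 16 (G/A, transition), 23 (G/C, transversion), 24 (A/U, transversion), 26 (C/A, transversion), 27 (G/C, transversion), 30 (G/U, transversion), 34 (G/A, transition), 35 (C/G, transversion), 38 (G/C, transversion), 45 (G/U, transversion).
Of the 13 differences, 4 transitions and 9 transversions over 45 sites: P = 4/45 = 0.088889, Q = 9/45 = 0.200000.
d = −0.5·ln(0.622222) − 0.25·ln(0.600000) = −0.5·(-0.474458) − 0.25·(-0.510826) = 0.3649.

0.3649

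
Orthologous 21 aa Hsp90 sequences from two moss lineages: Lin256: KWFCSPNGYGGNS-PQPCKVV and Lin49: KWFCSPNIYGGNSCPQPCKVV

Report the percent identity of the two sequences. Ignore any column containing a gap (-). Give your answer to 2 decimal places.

Excluding the 1 gap column leaves 20 comparable sites.
A single mismatch occurs at site 8 (G/I).
19 of the 20 comparable sites match, so the percent identity is 19/20 × 100 = 95.00%.

95.00%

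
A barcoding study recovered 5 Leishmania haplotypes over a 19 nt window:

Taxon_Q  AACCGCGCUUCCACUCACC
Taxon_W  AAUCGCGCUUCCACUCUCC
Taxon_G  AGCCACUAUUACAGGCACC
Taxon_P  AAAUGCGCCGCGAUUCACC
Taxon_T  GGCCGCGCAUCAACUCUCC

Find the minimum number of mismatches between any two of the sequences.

Pairwise Hamming distances:
  Taxon_Q vs Taxon_W: 2
  Taxon_Q vs Taxon_G: 7
  Taxon_Q vs Taxon_P: 6
  Taxon_Q vs Taxon_T: 5
  Taxon_W vs Taxon_G: 9
  Taxon_W vs Taxon_P: 7
  Taxon_W vs Taxon_T: 5
  Taxon_G vs Taxon_P: 12
  Taxon_G vs Taxon_T: 10
  Taxon_P vs Taxon_T: 9
The smallest is 2, between Taxon_Q and Taxon_W.

2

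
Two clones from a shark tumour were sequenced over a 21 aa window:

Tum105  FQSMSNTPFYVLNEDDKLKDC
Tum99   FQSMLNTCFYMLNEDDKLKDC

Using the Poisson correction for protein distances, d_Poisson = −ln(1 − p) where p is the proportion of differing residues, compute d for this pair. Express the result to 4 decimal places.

0.1542

Differing sites — 5:S/L; 8:P/C; 11:V/M.
p = 3/21 = 0.142857.
d = −ln(1 − 0.142857) = −ln(0.857143) = 0.1542.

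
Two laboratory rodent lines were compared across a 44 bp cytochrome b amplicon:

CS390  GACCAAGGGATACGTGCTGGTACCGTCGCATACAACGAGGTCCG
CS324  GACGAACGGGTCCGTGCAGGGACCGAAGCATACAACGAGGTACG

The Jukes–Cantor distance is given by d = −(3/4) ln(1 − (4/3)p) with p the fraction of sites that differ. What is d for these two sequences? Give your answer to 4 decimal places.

The sequences differ at positions 4 (C/G), 7 (G/C), 10 (A/G), 12 (A/C), 18 (T/A), 21 (T/G), 26 (T/A), 27 (C/A), 42 (C/A).
p = 9/44 = 0.204545.
d = −0.75 · ln(1 − (4/3)·0.204545) = −0.75 · ln(0.727273) = −0.75 · (-0.318453) = 0.2388.

0.2388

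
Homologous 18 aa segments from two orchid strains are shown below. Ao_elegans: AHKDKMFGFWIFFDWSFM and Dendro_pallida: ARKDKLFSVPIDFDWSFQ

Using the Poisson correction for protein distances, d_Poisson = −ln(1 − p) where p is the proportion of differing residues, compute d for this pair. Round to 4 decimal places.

Differing sites — 2:H/R; 6:M/L; 8:G/S; 9:F/V; 10:W/P; 12:F/D; 18:M/Q.
p = 7/18 = 0.388889.
d = −ln(1 − 0.388889) = −ln(0.611111) = 0.4925.

0.4925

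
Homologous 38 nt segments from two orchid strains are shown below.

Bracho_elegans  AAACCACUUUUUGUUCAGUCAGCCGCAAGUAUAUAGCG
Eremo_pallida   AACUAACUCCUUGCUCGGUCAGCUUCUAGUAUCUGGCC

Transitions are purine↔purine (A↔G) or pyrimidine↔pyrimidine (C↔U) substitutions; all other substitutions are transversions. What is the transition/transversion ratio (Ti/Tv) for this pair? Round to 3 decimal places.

Mismatches occur at site 3 (A↔C, transversion), site 4 (C↔U, transition), site 5 (C↔A, transversion), site 9 (U↔C, transition), site 10 (U↔C, transition), site 14 (U↔C, transition), site 17 (A↔G, transition), site 24 (C↔U, transition), site 25 (G↔U, transversion), site 27 (A↔U, transversion), site 33 (A↔C, transversion), site 35 (A↔G, transition), site 38 (G↔C, transversion).
Of the 13 differences, 7 transitions and 6 transversions, so Ti/Tv = 7/6 = 1.167.

1.167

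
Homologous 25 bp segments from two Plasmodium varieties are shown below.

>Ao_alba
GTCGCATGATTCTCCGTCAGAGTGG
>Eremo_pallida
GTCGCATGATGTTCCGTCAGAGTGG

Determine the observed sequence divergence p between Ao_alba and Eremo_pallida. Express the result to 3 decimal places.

0.080

Differing sites — 11:T/G; 12:C/T.
There are 2 differences over 25 sites, so p = 2/25 = 0.080.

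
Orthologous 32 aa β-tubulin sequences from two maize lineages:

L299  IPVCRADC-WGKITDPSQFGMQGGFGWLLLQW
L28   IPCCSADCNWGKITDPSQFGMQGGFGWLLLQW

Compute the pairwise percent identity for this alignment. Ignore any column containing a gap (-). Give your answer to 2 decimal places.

Excluding the 1 gap column leaves 31 comparable sites.
Differing sites — 3:V/C; 5:R/S.
29 of the 31 comparable sites match, so the percent identity is 29/31 × 100 = 93.55%.

93.55%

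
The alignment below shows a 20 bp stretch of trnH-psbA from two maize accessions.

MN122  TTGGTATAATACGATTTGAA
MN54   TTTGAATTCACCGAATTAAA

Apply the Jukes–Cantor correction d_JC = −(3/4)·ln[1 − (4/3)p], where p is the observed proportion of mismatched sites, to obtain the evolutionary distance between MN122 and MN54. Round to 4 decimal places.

The sequences differ at positions 3 (G/T), 5 (T/A), 8 (A/T), 9 (A/C), 10 (T/A), 11 (A/C), 15 (T/A), 18 (G/A).
p = 8/20 = 0.400000.
d = −0.75 · ln(1 − (4/3)·0.400000) = −0.75 · ln(0.466667) = −0.75 · (-0.762139) = 0.5716.

0.5716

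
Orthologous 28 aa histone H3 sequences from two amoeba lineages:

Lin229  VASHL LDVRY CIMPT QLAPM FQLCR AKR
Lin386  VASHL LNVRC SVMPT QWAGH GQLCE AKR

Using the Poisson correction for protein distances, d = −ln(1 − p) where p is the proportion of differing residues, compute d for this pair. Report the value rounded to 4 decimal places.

Mismatches occur at site 7 (D→N), site 10 (Y→C), site 11 (C→S), site 12 (I→V), site 17 (L→W), site 19 (P→G), site 20 (M→H), site 21 (F→G), site 25 (R→E).
p = 9/28 = 0.321429.
d = −ln(1 − 0.321429) = −ln(0.678571) = 0.3878.

0.3878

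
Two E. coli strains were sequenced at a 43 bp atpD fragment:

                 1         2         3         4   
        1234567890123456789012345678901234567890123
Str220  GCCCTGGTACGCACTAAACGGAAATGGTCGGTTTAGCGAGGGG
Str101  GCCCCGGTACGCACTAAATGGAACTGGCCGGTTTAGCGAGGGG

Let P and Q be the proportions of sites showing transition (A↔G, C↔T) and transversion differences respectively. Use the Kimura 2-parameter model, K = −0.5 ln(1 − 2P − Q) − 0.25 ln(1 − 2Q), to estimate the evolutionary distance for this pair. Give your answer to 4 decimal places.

Mismatches occur at site 5 (T↔C, transition), site 19 (C↔T, transition), site 24 (A↔C, transversion), site 28 (T↔C, transition).
Of the 4 differences, 3 transitions and 1 transversion over 43 sites: P = 3/43 = 0.069767, Q = 1/43 = 0.023256.
d = −0.5·ln(0.837210) − 0.25·ln(0.953488) = −0.5·(-0.177680) − 0.25·(-0.047628) = 0.1007.

0.1007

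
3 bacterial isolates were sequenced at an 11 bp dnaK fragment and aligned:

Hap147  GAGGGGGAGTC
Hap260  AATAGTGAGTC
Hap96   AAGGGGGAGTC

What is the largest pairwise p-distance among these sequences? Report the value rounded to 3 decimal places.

Pairwise Hamming distances:
  Hap147 vs Hap260: 4
  Hap147 vs Hap96: 1
  Hap260 vs Hap96: 3
The largest is 4 mismatches, between Hap147 and Hap260; p = 4/11 = 0.364.

0.364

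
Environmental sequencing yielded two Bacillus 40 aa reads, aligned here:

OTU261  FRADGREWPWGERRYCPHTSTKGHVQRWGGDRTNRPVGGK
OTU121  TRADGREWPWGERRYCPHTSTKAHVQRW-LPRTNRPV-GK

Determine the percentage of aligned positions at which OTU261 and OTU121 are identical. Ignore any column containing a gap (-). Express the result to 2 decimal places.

Excluding the 2 gap columns leaves 38 comparable sites.
The sequences differ at positions 1 (F/T), 23 (G/A), 30 (G/L), 31 (D/P).
34 of the 38 comparable sites match, so the percent identity is 34/38 × 100 = 89.47%.

89.47%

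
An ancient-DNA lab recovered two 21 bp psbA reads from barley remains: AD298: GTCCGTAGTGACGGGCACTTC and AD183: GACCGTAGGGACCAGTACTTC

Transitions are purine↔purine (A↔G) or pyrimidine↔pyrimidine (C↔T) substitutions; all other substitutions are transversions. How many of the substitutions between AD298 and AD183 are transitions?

2

Differing sites — 2:T/A (Tv); 9:T/G (Tv); 13:G/C (Tv); 14:G/A (Ti); 16:C/T (Ti).
Of the 5 differences, 2 transitions and 3 transversions, so the answer is 2.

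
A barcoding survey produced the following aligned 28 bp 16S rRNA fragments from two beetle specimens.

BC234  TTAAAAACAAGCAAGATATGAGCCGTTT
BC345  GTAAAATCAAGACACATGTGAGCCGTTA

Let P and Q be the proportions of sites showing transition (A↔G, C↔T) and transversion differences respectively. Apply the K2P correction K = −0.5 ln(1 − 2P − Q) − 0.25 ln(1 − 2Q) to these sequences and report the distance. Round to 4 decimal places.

0.3081

Mismatches occur at site 1 (T→G, transversion), site 7 (A→T, transversion), site 12 (C→A, transversion), site 13 (A→C, transversion), site 15 (G→C, transversion), site 18 (A→G, transition), site 28 (T→A, transversion).
Of the 7 differences, 1 transition and 6 transversions over 28 sites: P = 1/28 = 0.035714, Q = 6/28 = 0.214286.
d = −0.5·ln(0.714286) − 0.25·ln(0.571428) = −0.5·(-0.336472) − 0.25·(-0.559617) = 0.3081.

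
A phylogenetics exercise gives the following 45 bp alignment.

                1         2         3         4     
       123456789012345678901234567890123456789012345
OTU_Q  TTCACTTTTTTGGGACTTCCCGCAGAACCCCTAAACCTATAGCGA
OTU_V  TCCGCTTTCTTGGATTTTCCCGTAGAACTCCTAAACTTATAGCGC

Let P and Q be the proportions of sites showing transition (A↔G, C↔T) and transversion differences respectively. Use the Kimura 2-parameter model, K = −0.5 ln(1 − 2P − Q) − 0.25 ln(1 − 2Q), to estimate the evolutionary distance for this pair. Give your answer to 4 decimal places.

0.2787

The sequences differ at positions 2 (T/C, transition), 4 (A/G, transition), 9 (T/C, transition), 14 (G/A, transition), 15 (A/T, transversion), 16 (C/T, transition), 23 (C/T, transition), 29 (C/T, transition), 37 (C/T, transition), 45 (A/C, transversion).
Of the 10 differences, 8 transitions and 2 transversions over 45 sites: P = 8/45 = 0.177778, Q = 2/45 = 0.044444.
d = −0.5·ln(0.600000) − 0.25·ln(0.911112) = −0.5·(-0.510826) − 0.25·(-0.093089) = 0.2787.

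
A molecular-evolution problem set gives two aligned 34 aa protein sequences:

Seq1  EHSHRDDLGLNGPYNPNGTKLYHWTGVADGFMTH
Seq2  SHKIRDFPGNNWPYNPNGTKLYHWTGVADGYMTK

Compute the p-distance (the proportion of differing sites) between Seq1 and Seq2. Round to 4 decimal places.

0.2647

The sequences differ at positions 1 (E/S), 3 (S/K), 4 (H/I), 7 (D/F), 8 (L/P), 10 (L/N), 12 (G/W), 31 (F/Y), 34 (H/K).
There are 9 differences over 34 sites, so p = 9/34 = 0.2647.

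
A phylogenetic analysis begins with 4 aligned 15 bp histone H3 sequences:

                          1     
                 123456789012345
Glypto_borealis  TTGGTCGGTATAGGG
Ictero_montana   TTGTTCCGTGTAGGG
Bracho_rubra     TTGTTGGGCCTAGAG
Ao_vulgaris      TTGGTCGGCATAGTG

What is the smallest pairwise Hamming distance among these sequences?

Pairwise Hamming distances:
  Glypto_borealis vs Ictero_montana: 3
  Glypto_borealis vs Bracho_rubra: 5
  Glypto_borealis vs Ao_vulgaris: 2
  Ictero_montana vs Bracho_rubra: 5
  Ictero_montana vs Ao_vulgaris: 5
  Bracho_rubra vs Ao_vulgaris: 4
The smallest is 2, between Glypto_borealis and Ao_vulgaris.

2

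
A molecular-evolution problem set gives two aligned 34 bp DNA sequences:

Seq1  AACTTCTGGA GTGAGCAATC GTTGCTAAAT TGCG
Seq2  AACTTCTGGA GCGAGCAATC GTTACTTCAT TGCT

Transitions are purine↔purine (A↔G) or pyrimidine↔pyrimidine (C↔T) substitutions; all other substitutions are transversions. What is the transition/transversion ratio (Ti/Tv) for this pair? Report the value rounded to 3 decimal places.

The sequences differ at positions 12 (T/C, transition), 24 (G/A, transition), 27 (A/T, transversion), 28 (A/C, transversion), 34 (G/T, transversion).
Of the 5 differences, 2 transitions and 3 transversions, so Ti/Tv = 2/3 = 0.667.

0.667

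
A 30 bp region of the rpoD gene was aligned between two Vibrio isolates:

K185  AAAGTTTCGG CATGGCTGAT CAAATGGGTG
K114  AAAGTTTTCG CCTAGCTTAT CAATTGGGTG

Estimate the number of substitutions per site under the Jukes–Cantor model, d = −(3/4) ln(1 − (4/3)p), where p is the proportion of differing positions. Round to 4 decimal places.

The sequences differ at positions 8 (C/T), 9 (G/C), 12 (A/C), 14 (G/A), 18 (G/T), 24 (A/T).
p = 6/30 = 0.200000.
d = −0.75 · ln(1 − (4/3)·0.200000) = −0.75 · ln(0.733333) = −0.75 · (-0.310155) = 0.2326.

0.2326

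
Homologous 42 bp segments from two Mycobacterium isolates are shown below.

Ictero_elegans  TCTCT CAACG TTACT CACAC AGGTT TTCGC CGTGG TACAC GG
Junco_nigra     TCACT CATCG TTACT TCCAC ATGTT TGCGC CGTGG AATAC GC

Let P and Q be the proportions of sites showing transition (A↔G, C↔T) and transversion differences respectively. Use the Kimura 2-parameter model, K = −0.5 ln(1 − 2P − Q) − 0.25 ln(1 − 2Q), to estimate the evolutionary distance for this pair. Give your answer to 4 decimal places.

0.2532

Mismatches occur at site 3 (T/A, transversion), site 8 (A/T, transversion), site 16 (C/T, transition), site 17 (A/C, transversion), site 22 (G/T, transversion), site 27 (T/G, transversion), site 36 (T/A, transversion), site 38 (C/T, transition), site 42 (G/C, transversion).
Of the 9 differences, 2 transitions and 7 transversions over 42 sites: P = 2/42 = 0.047619, Q = 7/42 = 0.166667.
d = −0.5·ln(0.738095) − 0.25·ln(0.666666) = −0.5·(-0.303683) − 0.25·(-0.405466) = 0.2532.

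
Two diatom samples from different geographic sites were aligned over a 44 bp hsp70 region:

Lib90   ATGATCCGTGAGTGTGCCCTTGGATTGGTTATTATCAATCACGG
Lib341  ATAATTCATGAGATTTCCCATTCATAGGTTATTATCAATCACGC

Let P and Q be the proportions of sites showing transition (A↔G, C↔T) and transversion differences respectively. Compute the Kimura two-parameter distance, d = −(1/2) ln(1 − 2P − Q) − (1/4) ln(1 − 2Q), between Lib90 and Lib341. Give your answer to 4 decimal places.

0.3045

Mismatches occur at site 3 (G↔A, transition), site 6 (C↔T, transition), site 8 (G↔A, transition), site 13 (T↔A, transversion), site 14 (G↔T, transversion), site 16 (G↔T, transversion), site 20 (T↔A, transversion), site 22 (G↔T, transversion), site 23 (G↔C, transversion), site 26 (T↔A, transversion), site 44 (G↔C, transversion).
Of the 11 differences, 3 transitions and 8 transversions over 44 sites: P = 3/44 = 0.068182, Q = 8/44 = 0.181818.
d = −0.5·ln(0.681818) − 0.25·ln(0.636364) = −0.5·(-0.382993) − 0.25·(-0.451985) = 0.3045.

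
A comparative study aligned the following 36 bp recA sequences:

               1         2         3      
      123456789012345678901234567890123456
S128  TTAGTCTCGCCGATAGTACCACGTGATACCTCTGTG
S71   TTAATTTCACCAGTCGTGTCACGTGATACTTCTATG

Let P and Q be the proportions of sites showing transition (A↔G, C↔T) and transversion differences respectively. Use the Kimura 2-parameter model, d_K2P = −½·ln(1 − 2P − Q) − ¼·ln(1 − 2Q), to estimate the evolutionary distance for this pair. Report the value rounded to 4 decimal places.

The sequences differ at positions 4 (G/A, transition), 6 (C/T, transition), 9 (G/A, transition), 12 (G/A, transition), 13 (A/G, transition), 15 (A/C, transversion), 18 (A/G, transition), 19 (C/T, transition), 30 (C/T, transition), 34 (G/A, transition).
Of the 10 differences, 9 transitions and 1 transversion over 36 sites: P = 9/36 = 0.250000, Q = 1/36 = 0.027778.
d = −0.5·ln(0.472222) − 0.25·ln(0.944444) = −0.5·(-0.750306) − 0.25·(-0.057159) = 0.3894.

0.3894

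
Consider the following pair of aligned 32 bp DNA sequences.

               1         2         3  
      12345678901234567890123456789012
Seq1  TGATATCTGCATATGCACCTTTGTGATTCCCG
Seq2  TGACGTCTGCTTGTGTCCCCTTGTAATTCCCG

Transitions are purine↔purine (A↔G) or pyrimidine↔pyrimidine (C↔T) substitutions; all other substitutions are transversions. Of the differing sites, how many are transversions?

2

Mismatches occur at site 4 (T/C, transition), site 5 (A/G, transition), site 11 (A/T, transversion), site 13 (A/G, transition), site 16 (C/T, transition), site 17 (A/C, transversion), site 20 (T/C, transition), site 25 (G/A, transition).
Of the 8 differences, 6 transitions and 2 transversions, so the answer is 2.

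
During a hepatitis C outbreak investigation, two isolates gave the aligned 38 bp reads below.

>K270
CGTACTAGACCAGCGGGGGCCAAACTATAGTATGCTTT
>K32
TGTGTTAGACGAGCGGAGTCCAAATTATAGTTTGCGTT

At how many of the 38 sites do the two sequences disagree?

9

Differing sites — 1:C/T; 4:A/G; 5:C/T; 11:C/G; 17:G/A; 19:G/T; 25:C/T; 32:A/T; 36:T/G.
That gives 9 mismatches out of 38 aligned sites, so the Hamming distance is 9.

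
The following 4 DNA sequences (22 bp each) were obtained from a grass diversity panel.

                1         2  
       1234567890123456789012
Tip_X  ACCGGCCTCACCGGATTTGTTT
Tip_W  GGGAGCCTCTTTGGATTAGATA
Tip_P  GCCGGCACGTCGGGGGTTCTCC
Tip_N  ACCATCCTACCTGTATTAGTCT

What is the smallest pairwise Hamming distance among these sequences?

8

Pairwise Hamming distances:
  Tip_X vs Tip_W: 10
  Tip_X vs Tip_P: 11
  Tip_X vs Tip_N: 8
  Tip_W vs Tip_P: 15
  Tip_W vs Tip_N: 11
  Tip_P vs Tip_N: 14
The smallest is 8, between Tip_X and Tip_N.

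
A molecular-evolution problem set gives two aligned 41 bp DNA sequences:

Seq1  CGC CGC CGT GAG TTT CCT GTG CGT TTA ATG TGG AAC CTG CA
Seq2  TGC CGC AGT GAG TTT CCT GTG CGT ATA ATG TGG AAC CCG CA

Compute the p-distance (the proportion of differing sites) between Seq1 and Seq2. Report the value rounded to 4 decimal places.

Mismatches occur at site 1 (C↔T), site 7 (C↔A), site 25 (T↔A), site 38 (T↔C).
There are 4 differences over 41 sites, so p = 4/41 = 0.0976.

0.0976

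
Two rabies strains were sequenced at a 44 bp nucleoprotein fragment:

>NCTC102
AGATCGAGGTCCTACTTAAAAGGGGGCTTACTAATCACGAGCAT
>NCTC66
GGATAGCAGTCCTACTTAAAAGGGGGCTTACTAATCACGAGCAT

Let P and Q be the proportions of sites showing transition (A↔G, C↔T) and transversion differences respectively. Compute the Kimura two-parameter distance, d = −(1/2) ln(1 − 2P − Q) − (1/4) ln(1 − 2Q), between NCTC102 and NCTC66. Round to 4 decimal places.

Differing sites — 1:A/G (Ti); 5:C/A (Tv); 7:A/C (Tv); 8:G/A (Ti).
Of the 4 differences, 2 transitions and 2 transversions over 44 sites: P = 2/44 = 0.045455, Q = 2/44 = 0.045455.
d = −0.5·ln(0.863635) − 0.25·ln(0.909090) = −0.5·(-0.146605) − 0.25·(-0.095311) = 0.0971.

0.0971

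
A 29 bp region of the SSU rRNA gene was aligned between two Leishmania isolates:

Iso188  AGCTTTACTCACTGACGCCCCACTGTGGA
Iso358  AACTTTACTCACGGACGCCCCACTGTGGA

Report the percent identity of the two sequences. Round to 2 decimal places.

Differing sites — 2:G/A; 13:T/G.
27 of the 29 sites match, so the percent identity is 27/29 × 100 = 93.10%.

93.10%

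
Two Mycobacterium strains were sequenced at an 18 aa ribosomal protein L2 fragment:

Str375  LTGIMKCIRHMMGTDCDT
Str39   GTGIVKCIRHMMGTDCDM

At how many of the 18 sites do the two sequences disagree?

Differing sites — 1:L/G; 5:M/V; 18:T/M.
That gives 3 mismatches out of 18 aligned sites, so the Hamming distance is 3.

3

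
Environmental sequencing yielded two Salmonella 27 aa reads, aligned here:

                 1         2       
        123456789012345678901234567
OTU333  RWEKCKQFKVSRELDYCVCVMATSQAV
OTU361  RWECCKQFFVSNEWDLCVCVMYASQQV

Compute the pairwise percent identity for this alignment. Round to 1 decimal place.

70.4%

Mismatches occur at site 4 (K↔C), site 9 (K↔F), site 12 (R↔N), site 14 (L↔W), site 16 (Y↔L), site 22 (A↔Y), site 23 (T↔A), site 26 (A↔Q).
19 of the 27 sites match, so the percent identity is 19/27 × 100 = 70.4%.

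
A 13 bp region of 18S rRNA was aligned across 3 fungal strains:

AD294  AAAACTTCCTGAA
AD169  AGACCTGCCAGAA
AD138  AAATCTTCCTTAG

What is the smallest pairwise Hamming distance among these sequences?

Pairwise Hamming distances:
  AD294 vs AD169: 4
  AD294 vs AD138: 3
  AD169 vs AD138: 6
The smallest is 3, between AD294 and AD138.

3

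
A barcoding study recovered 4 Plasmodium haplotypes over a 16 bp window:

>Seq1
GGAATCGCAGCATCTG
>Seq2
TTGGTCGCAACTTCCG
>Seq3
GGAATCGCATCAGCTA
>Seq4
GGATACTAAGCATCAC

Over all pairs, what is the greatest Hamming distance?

11

Pairwise Hamming distances:
  Seq1 vs Seq2: 7
  Seq1 vs Seq3: 3
  Seq1 vs Seq4: 6
  Seq2 vs Seq3: 9
  Seq2 vs Seq4: 11
  Seq3 vs Seq4: 8
The largest is 11, between Seq2 and Seq4.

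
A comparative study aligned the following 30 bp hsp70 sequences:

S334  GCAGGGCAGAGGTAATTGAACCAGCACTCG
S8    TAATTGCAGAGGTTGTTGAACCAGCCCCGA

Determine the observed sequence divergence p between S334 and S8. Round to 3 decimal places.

Differing sites — 1:G/T; 2:C/A; 4:G/T; 5:G/T; 14:A/T; 15:A/G; 26:A/C; 28:T/C; 29:C/G; 30:G/A.
There are 10 differences over 30 sites, so p = 10/30 = 0.333.

0.333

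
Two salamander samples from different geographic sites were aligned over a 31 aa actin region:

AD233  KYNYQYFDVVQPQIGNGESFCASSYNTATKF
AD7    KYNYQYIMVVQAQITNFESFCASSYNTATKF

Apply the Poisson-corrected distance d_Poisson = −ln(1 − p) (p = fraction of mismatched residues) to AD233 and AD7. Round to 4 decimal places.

Mismatches occur at site 7 (F/I), site 8 (D/M), site 12 (P/A), site 15 (G/T), site 17 (G/F).
p = 5/31 = 0.161290.
d = −ln(1 − 0.161290) = −ln(0.838710) = 0.1759.

0.1759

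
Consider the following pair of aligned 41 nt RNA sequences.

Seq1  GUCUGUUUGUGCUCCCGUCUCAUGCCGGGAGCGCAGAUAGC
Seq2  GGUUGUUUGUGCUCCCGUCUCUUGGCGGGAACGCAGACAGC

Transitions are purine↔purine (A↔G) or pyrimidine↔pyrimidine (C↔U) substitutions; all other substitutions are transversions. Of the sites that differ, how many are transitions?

3

Mismatches occur at site 2 (U→G, transversion), site 3 (C→U, transition), site 22 (A→U, transversion), site 25 (C→G, transversion), site 31 (G→A, transition), site 38 (U→C, transition).
Of the 6 differences, 3 transitions and 3 transversions, so the answer is 3.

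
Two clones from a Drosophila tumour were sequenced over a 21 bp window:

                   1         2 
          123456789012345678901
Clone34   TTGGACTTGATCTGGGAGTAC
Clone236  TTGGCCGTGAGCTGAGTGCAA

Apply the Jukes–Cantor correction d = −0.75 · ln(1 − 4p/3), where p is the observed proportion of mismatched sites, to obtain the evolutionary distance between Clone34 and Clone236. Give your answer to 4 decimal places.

0.4408

Differing sites — 5:A/C; 7:T/G; 11:T/G; 15:G/A; 17:A/T; 19:T/C; 21:C/A.
p = 7/21 = 0.333333.
d = −0.75 · ln(1 − (4/3)·0.333333) = −0.75 · ln(0.555556) = −0.75 · (-0.587786) = 0.4408.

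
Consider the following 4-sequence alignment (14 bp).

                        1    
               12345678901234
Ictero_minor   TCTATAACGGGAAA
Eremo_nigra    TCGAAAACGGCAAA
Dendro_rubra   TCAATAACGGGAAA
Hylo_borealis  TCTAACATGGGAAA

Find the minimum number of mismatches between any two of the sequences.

Pairwise Hamming distances:
  Ictero_minor vs Eremo_nigra: 3
  Ictero_minor vs Dendro_rubra: 1
  Ictero_minor vs Hylo_borealis: 3
  Eremo_nigra vs Dendro_rubra: 3
  Eremo_nigra vs Hylo_borealis: 4
  Dendro_rubra vs Hylo_borealis: 4
The smallest is 1, between Ictero_minor and Dendro_rubra.

1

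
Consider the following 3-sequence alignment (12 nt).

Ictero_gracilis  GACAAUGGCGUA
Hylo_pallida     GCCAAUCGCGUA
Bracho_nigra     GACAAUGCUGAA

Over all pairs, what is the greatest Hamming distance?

Pairwise Hamming distances:
  Ictero_gracilis vs Hylo_pallida: 2
  Ictero_gracilis vs Bracho_nigra: 3
  Hylo_pallida vs Bracho_nigra: 5
The largest is 5, between Hylo_pallida and Bracho_nigra.

5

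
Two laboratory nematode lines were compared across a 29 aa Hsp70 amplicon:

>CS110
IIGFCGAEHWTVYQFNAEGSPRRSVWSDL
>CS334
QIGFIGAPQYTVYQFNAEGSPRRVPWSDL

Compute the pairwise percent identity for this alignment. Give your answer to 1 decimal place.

Mismatches occur at site 1 (I→Q), site 5 (C→I), site 8 (E→P), site 9 (H→Q), site 10 (W→Y), site 24 (S→V), site 25 (V→P).
22 of the 29 sites match, so the percent identity is 22/29 × 100 = 75.9%.

75.9%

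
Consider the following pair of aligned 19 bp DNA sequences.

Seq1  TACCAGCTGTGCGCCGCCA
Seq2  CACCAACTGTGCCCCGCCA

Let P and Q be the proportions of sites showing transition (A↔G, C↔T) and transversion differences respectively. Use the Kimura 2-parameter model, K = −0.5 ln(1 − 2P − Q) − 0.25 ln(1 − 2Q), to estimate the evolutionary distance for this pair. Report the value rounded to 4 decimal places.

0.1805

The sequences differ at positions 1 (T/C, transition), 6 (G/A, transition), 13 (G/C, transversion).
Of the 3 differences, 2 transitions and 1 transversion over 19 sites: P = 2/19 = 0.105263, Q = 1/19 = 0.052632.
d = −0.5·ln(0.736842) − 0.25·ln(0.894736) = −0.5·(-0.305382) − 0.25·(-0.111227) = 0.1805.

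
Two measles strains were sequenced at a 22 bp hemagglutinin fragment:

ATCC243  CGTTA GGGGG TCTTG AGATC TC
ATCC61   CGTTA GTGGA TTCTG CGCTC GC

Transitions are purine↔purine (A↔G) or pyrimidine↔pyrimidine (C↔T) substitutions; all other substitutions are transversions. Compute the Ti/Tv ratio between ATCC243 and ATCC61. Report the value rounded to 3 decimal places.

Mismatches occur at site 7 (G↔T, transversion), site 10 (G↔A, transition), site 12 (C↔T, transition), site 13 (T↔C, transition), site 16 (A↔C, transversion), site 18 (A↔C, transversion), site 21 (T↔G, transversion).
Of the 7 differences, 3 transitions and 4 transversions, so Ti/Tv = 3/4 = 0.750.

0.750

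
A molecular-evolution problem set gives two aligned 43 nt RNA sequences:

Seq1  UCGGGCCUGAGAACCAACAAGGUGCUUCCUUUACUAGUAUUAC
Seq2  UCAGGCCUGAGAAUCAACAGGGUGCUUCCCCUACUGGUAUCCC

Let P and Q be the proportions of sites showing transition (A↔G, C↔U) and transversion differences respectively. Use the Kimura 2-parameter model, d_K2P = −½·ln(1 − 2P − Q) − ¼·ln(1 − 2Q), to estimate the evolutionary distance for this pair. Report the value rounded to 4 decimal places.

0.2264

Mismatches occur at site 3 (G/A, transition), site 14 (C/U, transition), site 20 (A/G, transition), site 30 (U/C, transition), site 31 (U/C, transition), site 36 (A/G, transition), site 41 (U/C, transition), site 42 (A/C, transversion).
Of the 8 differences, 7 transitions and 1 transversion over 43 sites: P = 7/43 = 0.162791, Q = 1/43 = 0.023256.
d = −0.5·ln(0.651162) − 0.25·ln(0.953488) = −0.5·(-0.428997) − 0.25·(-0.047628) = 0.2264.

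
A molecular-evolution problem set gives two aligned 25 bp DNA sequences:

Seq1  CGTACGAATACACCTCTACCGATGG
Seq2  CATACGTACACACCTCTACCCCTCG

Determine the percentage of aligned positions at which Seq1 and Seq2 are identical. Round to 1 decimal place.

The sequences differ at positions 2 (G/A), 7 (A/T), 9 (T/C), 21 (G/C), 22 (A/C), 24 (G/C).
19 of the 25 sites match, so the percent identity is 19/25 × 100 = 76.0%.

76.0%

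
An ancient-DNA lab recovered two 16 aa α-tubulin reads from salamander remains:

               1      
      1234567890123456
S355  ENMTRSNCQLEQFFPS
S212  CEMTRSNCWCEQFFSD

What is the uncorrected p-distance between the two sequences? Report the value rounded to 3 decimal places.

The sequences differ at positions 1 (E/C), 2 (N/E), 9 (Q/W), 10 (L/C), 15 (P/S), 16 (S/D).
There are 6 differences over 16 sites, so p = 6/16 = 0.375.

0.375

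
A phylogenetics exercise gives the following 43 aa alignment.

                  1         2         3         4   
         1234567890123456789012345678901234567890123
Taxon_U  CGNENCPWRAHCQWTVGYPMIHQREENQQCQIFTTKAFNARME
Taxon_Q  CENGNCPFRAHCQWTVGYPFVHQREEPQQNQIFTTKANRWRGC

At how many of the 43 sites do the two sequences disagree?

The sequences differ at positions 2 (G/E), 4 (E/G), 8 (W/F), 20 (M/F), 21 (I/V), 27 (N/P), 30 (C/N), 38 (F/N), 39 (N/R), 40 (A/W), 42 (M/G), 43 (E/C).
That gives 12 mismatches out of 43 aligned sites, so the Hamming distance is 12.

12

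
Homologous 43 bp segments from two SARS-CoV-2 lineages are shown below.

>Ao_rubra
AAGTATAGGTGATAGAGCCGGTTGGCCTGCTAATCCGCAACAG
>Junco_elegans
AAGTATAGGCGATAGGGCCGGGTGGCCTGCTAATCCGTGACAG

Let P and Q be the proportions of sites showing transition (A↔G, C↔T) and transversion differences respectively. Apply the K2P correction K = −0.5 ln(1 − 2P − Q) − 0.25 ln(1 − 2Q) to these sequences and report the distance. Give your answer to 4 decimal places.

Differing sites — 10:T/C (Ti); 16:A/G (Ti); 22:T/G (Tv); 38:C/T (Ti); 39:A/G (Ti).
Of the 5 differences, 4 transitions and 1 transversion over 43 sites: P = 4/43 = 0.093023, Q = 1/43 = 0.023256.
d = −0.5·ln(0.790698) − 0.25·ln(0.953488) = −0.5·(-0.234839) − 0.25·(-0.047628) = 0.1293.

0.1293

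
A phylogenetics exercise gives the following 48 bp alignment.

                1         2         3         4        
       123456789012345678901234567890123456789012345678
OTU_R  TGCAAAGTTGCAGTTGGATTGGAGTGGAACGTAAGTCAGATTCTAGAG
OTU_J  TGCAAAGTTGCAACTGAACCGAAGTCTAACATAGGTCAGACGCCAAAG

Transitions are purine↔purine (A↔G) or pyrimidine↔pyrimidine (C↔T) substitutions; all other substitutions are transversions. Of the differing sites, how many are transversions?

Mismatches occur at site 13 (G/A, transition), site 14 (T/C, transition), site 17 (G/A, transition), site 19 (T/C, transition), site 20 (T/C, transition), site 22 (G/A, transition), site 26 (G/C, transversion), site 27 (G/T, transversion), site 31 (G/A, transition), site 34 (A/G, transition), site 41 (T/C, transition), site 42 (T/G, transversion), site 44 (T/C, transition), site 46 (G/A, transition).
Of the 14 differences, 11 transitions and 3 transversions, so the answer is 3.

3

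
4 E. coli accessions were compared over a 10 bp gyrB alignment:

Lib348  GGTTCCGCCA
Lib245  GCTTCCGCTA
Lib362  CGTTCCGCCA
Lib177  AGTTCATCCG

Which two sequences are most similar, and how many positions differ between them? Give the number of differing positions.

1

Pairwise Hamming distances:
  Lib348 vs Lib245: 2
  Lib348 vs Lib362: 1
  Lib348 vs Lib177: 4
  Lib245 vs Lib362: 3
  Lib245 vs Lib177: 6
  Lib362 vs Lib177: 4
The smallest is 1, between Lib348 and Lib362.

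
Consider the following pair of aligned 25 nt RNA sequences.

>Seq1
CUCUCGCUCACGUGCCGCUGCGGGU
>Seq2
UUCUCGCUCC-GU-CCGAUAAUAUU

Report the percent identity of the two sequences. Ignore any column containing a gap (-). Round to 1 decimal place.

Excluding the 2 gap columns leaves 23 comparable sites.
The sequences differ at positions 1 (C/U), 10 (A/C), 18 (C/A), 20 (G/A), 21 (C/A), 22 (G/U), 23 (G/A), 24 (G/U).
15 of the 23 comparable sites match, so the percent identity is 15/23 × 100 = 65.2%.

65.2%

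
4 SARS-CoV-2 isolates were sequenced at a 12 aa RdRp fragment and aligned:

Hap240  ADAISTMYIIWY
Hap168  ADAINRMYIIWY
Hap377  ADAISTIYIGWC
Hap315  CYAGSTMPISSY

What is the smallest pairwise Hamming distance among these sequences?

2

Pairwise Hamming distances:
  Hap240 vs Hap168: 2
  Hap240 vs Hap377: 3
  Hap240 vs Hap315: 6
  Hap168 vs Hap377: 5
  Hap168 vs Hap315: 8
  Hap377 vs Hap315: 8
The smallest is 2, between Hap240 and Hap168.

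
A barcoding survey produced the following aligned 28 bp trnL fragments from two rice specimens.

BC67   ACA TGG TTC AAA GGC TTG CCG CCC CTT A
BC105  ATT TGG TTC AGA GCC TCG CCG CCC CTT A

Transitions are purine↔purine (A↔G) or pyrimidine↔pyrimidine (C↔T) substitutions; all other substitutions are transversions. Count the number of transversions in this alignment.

The sequences differ at positions 2 (C/T, transition), 3 (A/T, transversion), 11 (A/G, transition), 14 (G/C, transversion), 17 (T/C, transition).
Of the 5 differences, 3 transitions and 2 transversions, so the answer is 2.

2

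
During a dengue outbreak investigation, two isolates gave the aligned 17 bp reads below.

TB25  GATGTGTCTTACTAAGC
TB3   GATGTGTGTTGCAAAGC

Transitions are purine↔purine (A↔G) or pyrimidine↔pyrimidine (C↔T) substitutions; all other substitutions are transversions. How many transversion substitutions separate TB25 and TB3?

2

The sequences differ at positions 8 (C/G, transversion), 11 (A/G, transition), 13 (T/A, transversion).
Of the 3 differences, 1 transition and 2 transversions, so the answer is 2.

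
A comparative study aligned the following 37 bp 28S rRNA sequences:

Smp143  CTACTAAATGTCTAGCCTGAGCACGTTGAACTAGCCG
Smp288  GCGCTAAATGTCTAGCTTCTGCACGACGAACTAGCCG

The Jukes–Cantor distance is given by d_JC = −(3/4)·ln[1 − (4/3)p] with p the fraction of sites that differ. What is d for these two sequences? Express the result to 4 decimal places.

0.2551

The sequences differ at positions 1 (C/G), 2 (T/C), 3 (A/G), 17 (C/T), 19 (G/C), 20 (A/T), 26 (T/A), 27 (T/C).
p = 8/37 = 0.216216.
d = −0.75 · ln(1 − (4/3)·0.216216) = −0.75 · ln(0.711712) = −0.75 · (-0.340082) = 0.2551.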